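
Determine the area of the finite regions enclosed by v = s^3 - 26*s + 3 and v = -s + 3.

Set the curves equal: s^3 - 26*s + 3 = -s + 3, so s^3 - 25*s = 0, which factors as s*(s - 5)*(s + 5) = 0. The curves meet at s = -5, 0, 5.
On [-5, 0], v = s^3 - 26*s + 3 is on top; that piece has area ∫[-5,0] (s^3 - 25*s) ds = 625/4.
On [0, 5], v = -s + 3 is on top; that piece has area ∫[0,5] (-(s^3 - 25*s)) ds = 625/4.
Total enclosed area = 625/4 + 625/4 = 625/2.

625/2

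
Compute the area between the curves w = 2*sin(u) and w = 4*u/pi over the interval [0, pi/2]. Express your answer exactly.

2 - pi/2

On [0, pi/2], (2*sin(u)) - (4*u/pi) = -4*u/pi + 2*sin(u) is ≥ 0 throughout, so the area is a single integral of |-4*u/pi + 2*sin(u)|.
∫[0,pi/2] (-4*u/pi + 2*sin(u)) du = 2 - pi/2.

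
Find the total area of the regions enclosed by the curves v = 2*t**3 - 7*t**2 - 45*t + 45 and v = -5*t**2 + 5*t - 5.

Set the curves equal: 2*t**3 - 7*t**2 - 45*t + 45 = -5*t**2 + 5*t - 5, so 2*t**3 - 2*t**2 - 50*t + 50 = 0, which factors as 2*(t - 5)*(t - 1)*(t + 5) = 0. The curves meet at t = -5, 1, 5.
On [-5, 1], v = 2*t**3 - 7*t**2 - 45*t + 45 is on top; that piece has area ∫[-5,1] (2*t**3 - 2*t**2 - 50*t + 50) dt = 504.
On [1, 5], v = -5*t**2 + 5*t - 5 is on top; that piece has area ∫[1,5] (-(2*t**3 - 2*t**2 - 50*t + 50)) dt = 512/3.
Total enclosed area = 504 + 512/3 = 2024/3.

2024/3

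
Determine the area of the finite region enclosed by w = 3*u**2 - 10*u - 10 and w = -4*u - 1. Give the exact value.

Set the curves equal: 3*u**2 - 10*u - 10 = -4*u - 1, so 3*u**2 - 6*u - 9 = 0, which factors as 3*(u - 3)*(u + 1) = 0. The curves meet at u = -1, 3.
On [-1, 3], w = -4*u - 1 is on top; that piece has area ∫[-1,3] (-(3*u**2 - 6*u - 9)) du = 32.

32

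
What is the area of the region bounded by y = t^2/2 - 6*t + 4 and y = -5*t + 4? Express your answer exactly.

Set the curves equal: t^2/2 - 6*t + 4 = -5*t + 4, so t^2/2 - t = 0, which factors as t*(t - 2)/2 = 0. The curves meet at t = 0, 2.
On [0, 2], y = -5*t + 4 is on top; that piece has area ∫[0,2] (-(t^2/2 - t)) dt = 2/3.

2/3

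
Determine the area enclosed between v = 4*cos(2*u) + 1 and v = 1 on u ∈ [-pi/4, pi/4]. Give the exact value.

4

On [-pi/4, pi/4], (4*cos(2*u) + 1) - (1) = 4*cos(2*u) is ≥ 0 throughout, so the area is a single integral of |4*cos(2*u)|.
∫[-pi/4,pi/4] (4*cos(2*u)) du = 4.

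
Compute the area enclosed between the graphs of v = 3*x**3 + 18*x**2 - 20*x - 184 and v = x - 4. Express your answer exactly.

1551/2

Set the curves equal: 3*x**3 + 18*x**2 - 20*x - 184 = x - 4, so 3*x**3 + 18*x**2 - 21*x - 180 = 0, which factors as 3*(x - 3)*(x + 4)*(x + 5) = 0. The curves meet at x = -5, -4, 3.
On [-5, -4], v = 3*x**3 + 18*x**2 - 20*x - 184 is on top; that piece has area ∫[-5,-4] (3*x**3 + 18*x**2 - 21*x - 180) dx = 15/4.
On [-4, 3], v = x - 4 is on top; that piece has area ∫[-4,3] (-(3*x**3 + 18*x**2 - 21*x - 180)) dx = 3087/4.
Total enclosed area = 15/4 + 3087/4 = 1551/2.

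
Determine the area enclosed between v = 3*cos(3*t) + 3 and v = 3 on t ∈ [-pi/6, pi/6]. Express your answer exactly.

2

On [-pi/6, pi/6], (3*cos(3*t) + 3) - (3) = 3*cos(3*t) is ≥ 0 throughout, so the area is a single integral of |3*cos(3*t)|.
∫[-pi/6,pi/6] (3*cos(3*t)) dt = 2.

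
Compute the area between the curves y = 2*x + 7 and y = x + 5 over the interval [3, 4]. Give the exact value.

11/2

On [3, 4], (2*x + 7) - (x + 5) = x + 2 is ≥ 0 throughout, so the area is a single integral of |x + 2|.
∫[3,4] (x + 2) dx = 11/2.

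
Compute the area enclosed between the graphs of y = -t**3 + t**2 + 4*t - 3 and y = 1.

71/6

Set the curves equal: -t**3 + t**2 + 4*t - 3 = 1, so -t**3 + t**2 + 4*t - 4 = 0, which factors as -(t - 2)*(t - 1)*(t + 2) = 0. The curves meet at t = -2, 1, 2.
On [-2, 1], y = 1 is on top; that piece has area ∫[-2,1] (-(-t**3 + t**2 + 4*t - 4)) dt = 45/4.
On [1, 2], y = -t**3 + t**2 + 4*t - 3 is on top; that piece has area ∫[1,2] (-t**3 + t**2 + 4*t - 4) dt = 7/12.
Total enclosed area = 45/4 + 7/12 = 71/6.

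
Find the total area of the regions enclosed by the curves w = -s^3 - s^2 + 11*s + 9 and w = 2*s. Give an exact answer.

Set the curves equal: -s^3 - s^2 + 11*s + 9 = 2*s, so -s^3 - s^2 + 9*s + 9 = 0, which factors as -(s - 3)*(s + 1)*(s + 3) = 0. The curves meet at s = -3, -1, 3.
On [-3, -1], w = 2*s is on top; that piece has area ∫[-3,-1] (-(-s^3 - s^2 + 9*s + 9)) ds = 20/3.
On [-1, 3], w = -s^3 - s^2 + 11*s + 9 is on top; that piece has area ∫[-1,3] (-s^3 - s^2 + 9*s + 9) ds = 128/3.
Total enclosed area = 20/3 + 128/3 = 148/3.

148/3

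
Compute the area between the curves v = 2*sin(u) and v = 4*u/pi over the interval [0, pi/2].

2 - pi/2

On [0, pi/2], (2*sin(u)) - (4*u/pi) = -4*u/pi + 2*sin(u) is ≥ 0 throughout, so the area is a single integral of |-4*u/pi + 2*sin(u)|.
∫[0,pi/2] (-4*u/pi + 2*sin(u)) du = 2 - pi/2.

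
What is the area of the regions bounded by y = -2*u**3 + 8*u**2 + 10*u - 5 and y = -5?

Set the curves equal: -2*u**3 + 8*u**2 + 10*u - 5 = -5, so -2*u**3 + 8*u**2 + 10*u = 0, which factors as -2*u*(u - 5)*(u + 1) = 0. The curves meet at u = -1, 0, 5.
On [-1, 0], y = -5 is on top; that piece has area ∫[-1,0] (-(-2*u**3 + 8*u**2 + 10*u)) du = 11/6.
On [0, 5], y = -2*u**3 + 8*u**2 + 10*u - 5 is on top; that piece has area ∫[0,5] (-2*u**3 + 8*u**2 + 10*u) du = 875/6.
Total enclosed area = 11/6 + 875/6 = 443/3.

443/3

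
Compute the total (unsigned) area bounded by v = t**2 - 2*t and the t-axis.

The curve meets the t-axis where t**2 - 2*t = 0, i.e. t*(t - 2) = 0, at t = 0, 2.
On [0, 2] the curve lies below the axis; ∫[0,2] (t**2 - 2*t) dt = -4/3, giving area 4/3.

4/3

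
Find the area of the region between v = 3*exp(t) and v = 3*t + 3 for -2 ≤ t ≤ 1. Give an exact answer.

On [-2, 1], (3*exp(t)) - (3*t + 3) = -3*t + 3*exp(t) - 3 is ≥ 0 throughout, so the area is a single integral of |-3*t + 3*exp(t) - 3|.
∫[-2,1] (-3*t + 3*exp(t) - 3) dt = -9/2 - 3*exp(-2) + 3*exp(1).

-9/2 - 3*exp(-2) + 3*exp(1)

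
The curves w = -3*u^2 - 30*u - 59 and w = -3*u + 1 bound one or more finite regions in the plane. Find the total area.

Set the curves equal: -3*u^2 - 30*u - 59 = -3*u + 1, so -3*u^2 - 27*u - 60 = 0, which factors as -3*(u + 4)*(u + 5) = 0. The curves meet at u = -5, -4.
On [-5, -4], w = -3*u^2 - 30*u - 59 is on top; that piece has area ∫[-5,-4] (-3*u^2 - 27*u - 60) du = 1/2.

1/2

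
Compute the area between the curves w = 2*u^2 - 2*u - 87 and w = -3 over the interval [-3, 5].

On [-3, 5], (2*u^2 - 2*u - 87) - (-3) = 2*u^2 - 2*u - 84 is ≤ 0 throughout, so the area is a single integral of |2*u^2 - 2*u - 84|.
∫[-3,5] (2*u^2 - 2*u - 84) du = -1760/3; the area of that piece is 1760/3.

1760/3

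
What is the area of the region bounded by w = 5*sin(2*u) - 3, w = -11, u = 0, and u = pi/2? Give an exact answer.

5 + 4*pi

On [0, pi/2], (5*sin(2*u) - 3) - (-11) = 5*sin(2*u) + 8 is ≥ 0 throughout, so the area is a single integral of |5*sin(2*u) + 8|.
∫[0,pi/2] (5*sin(2*u) + 8) du = 5 + 4*pi.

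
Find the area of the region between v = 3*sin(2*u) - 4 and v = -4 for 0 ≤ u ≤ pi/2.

On [0, pi/2], (3*sin(2*u) - 4) - (-4) = 3*sin(2*u) is ≥ 0 throughout, so the area is a single integral of |3*sin(2*u)|.
∫[0,pi/2] (3*sin(2*u)) du = 3.

3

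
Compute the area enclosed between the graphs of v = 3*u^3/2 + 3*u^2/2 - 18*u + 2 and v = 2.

937/8

Set the curves equal: 3*u^3/2 + 3*u^2/2 - 18*u + 2 = 2, so 3*u^3/2 + 3*u^2/2 - 18*u = 0, which factors as 3*u*(u - 3)*(u + 4)/2 = 0. The curves meet at u = -4, 0, 3.
On [-4, 0], v = 3*u^3/2 + 3*u^2/2 - 18*u + 2 is on top; that piece has area ∫[-4,0] (3*u^3/2 + 3*u^2/2 - 18*u) du = 80.
On [0, 3], v = 2 is on top; that piece has area ∫[0,3] (-(3*u^3/2 + 3*u^2/2 - 18*u)) du = 297/8.
Total enclosed area = 80 + 297/8 = 937/8.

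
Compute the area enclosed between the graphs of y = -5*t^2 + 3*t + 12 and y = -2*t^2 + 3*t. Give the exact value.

32

Set the curves equal: -5*t^2 + 3*t + 12 = -2*t^2 + 3*t, so -3*t^2 + 12 = 0, which factors as -3*(t - 2)*(t + 2) = 0. The curves meet at t = -2, 2.
On [-2, 2], y = -5*t^2 + 3*t + 12 is on top; that piece has area ∫[-2,2] (-3*t^2 + 12) dt = 32.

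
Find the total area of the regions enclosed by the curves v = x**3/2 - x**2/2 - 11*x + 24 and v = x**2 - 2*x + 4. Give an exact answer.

Set the curves equal: x**3/2 - x**2/2 - 11*x + 24 = x**2 - 2*x + 4, so x**3/2 - 3*x**2/2 - 9*x + 20 = 0, which factors as (x - 5)*(x - 2)*(x + 4)/2 = 0. The curves meet at x = -4, 2, 5.
On [-4, 2], v = x**3/2 - x**2/2 - 11*x + 24 is on top; that piece has area ∫[-4,2] (x**3/2 - 3*x**2/2 - 9*x + 20) dx = 108.
On [2, 5], v = x**2 - 2*x + 4 is on top; that piece has area ∫[2,5] (-(x**3/2 - 3*x**2/2 - 9*x + 20)) dx = 135/8.
Total enclosed area = 108 + 135/8 = 999/8.

999/8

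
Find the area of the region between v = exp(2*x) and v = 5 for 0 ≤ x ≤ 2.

-29/2 + 5*log(5) + exp(4)/2

The difference (exp(2*x)) - (5) = exp(2*x) - 5 changes sign at x = log(5)/2 inside [0, 2], so split the integral there.
∫[0,log(5)/2] (exp(2*x) - 5) dx = 2 - 5*log(5)/2; the area of that piece is -2 + 5*log(5)/2.
∫[log(5)/2,2] (exp(2*x) - 5) dx = -25/2 + 5*log(5)/2 + exp(4)/2.
Total area = (-2 + 5*log(5)/2) + (-25/2 + 5*log(5)/2 + exp(4)/2) = -29/2 + 5*log(5) + exp(4)/2.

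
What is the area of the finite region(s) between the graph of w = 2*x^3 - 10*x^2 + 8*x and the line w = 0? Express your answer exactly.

The curve meets the x-axis where 2*x^3 - 10*x^2 + 8*x = 0, i.e. 2*x*(x - 4)*(x - 1) = 0, at x = 0, 1, 4.
On [0, 1] the curve lies above the axis; ∫[0,1] (2*x^3 - 10*x^2 + 8*x) dx = 7/6, giving area 7/6.
On [1, 4] the curve lies below the axis; ∫[1,4] (2*x^3 - 10*x^2 + 8*x) dx = -45/2, giving area 45/2.
Total area = 7/6 + 45/2 = 71/3.

71/3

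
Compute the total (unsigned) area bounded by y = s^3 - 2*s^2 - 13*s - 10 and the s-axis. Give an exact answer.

1741/12

The curve meets the s-axis where s^3 - 2*s^2 - 13*s - 10 = 0, i.e. (s - 5)*(s + 1)*(s + 2) = 0, at s = -2, -1, 5.
On [-2, -1] the curve lies above the axis; ∫[-2,-1] (s^3 - 2*s^2 - 13*s - 10) ds = 13/12, giving area 13/12.
On [-1, 5] the curve lies below the axis; ∫[-1,5] (s^3 - 2*s^2 - 13*s - 10) ds = -144, giving area 144.
Total area = 13/12 + 144 = 1741/12.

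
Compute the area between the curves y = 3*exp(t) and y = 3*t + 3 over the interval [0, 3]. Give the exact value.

-51/2 + 3*exp(3)

On [0, 3], (3*exp(t)) - (3*t + 3) = -3*t + 3*exp(t) - 3 is ≥ 0 throughout, so the area is a single integral of |-3*t + 3*exp(t) - 3|.
∫[0,3] (-3*t + 3*exp(t) - 3) dt = -51/2 + 3*exp(3).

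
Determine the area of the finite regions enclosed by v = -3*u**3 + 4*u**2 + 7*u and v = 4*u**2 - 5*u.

Set the curves equal: -3*u**3 + 4*u**2 + 7*u = 4*u**2 - 5*u, so -3*u**3 + 12*u = 0, which factors as -3*u*(u - 2)*(u + 2) = 0. The curves meet at u = -2, 0, 2.
On [-2, 0], v = 4*u**2 - 5*u is on top; that piece has area ∫[-2,0] (-(-3*u**3 + 12*u)) du = 12.
On [0, 2], v = -3*u**3 + 4*u**2 + 7*u is on top; that piece has area ∫[0,2] (-3*u**3 + 12*u) du = 12.
Total enclosed area = 12 + 12 = 24.

24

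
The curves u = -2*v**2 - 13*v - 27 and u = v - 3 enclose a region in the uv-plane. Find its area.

Both boundary curves give u as a function of v, so integrate with respect to v. Setting them equal: -2*v**2 - 14*v - 24 = 0, i.e. -2*(v + 3)*(v + 4) = 0, so they meet at v = -4, -3.
For v in [-4, -3], u = -2*v**2 - 13*v - 27 is on the right; area = ∫[-4,-3] (-2*v**2 - 14*v - 24) dv = 1/3.

1/3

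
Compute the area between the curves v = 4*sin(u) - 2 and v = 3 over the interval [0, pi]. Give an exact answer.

On [0, pi], (4*sin(u) - 2) - (3) = 4*sin(u) - 5 is ≤ 0 throughout, so the area is a single integral of |4*sin(u) - 5|.
∫[0,pi] (4*sin(u) - 5) du = 8 - 5*pi; the area of that piece is -8 + 5*pi.

-8 + 5*pi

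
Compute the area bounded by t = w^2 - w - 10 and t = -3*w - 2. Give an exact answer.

Both boundary curves give t as a function of w, so integrate with respect to w. Setting them equal: w^2 + 2*w - 8 = 0, i.e. (w - 2)*(w + 4) = 0, so they meet at w = -4, 2.
For w in [-4, 2], t = w^2 - w - 10 is on the left; area = ∫[-4,2] (-(w^2 + 2*w - 8)) dw = 36.

36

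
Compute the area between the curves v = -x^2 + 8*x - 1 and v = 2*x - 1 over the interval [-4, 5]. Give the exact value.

The difference (-x^2 + 8*x - 1) - (2*x - 1) = -x^2 + 6*x changes sign at x = 0 inside [-4, 5], so split the integral there.
∫[-4,0] (-x^2 + 6*x) dx = -208/3; the area of that piece is 208/3.
∫[0,5] (-x^2 + 6*x) dx = 100/3.
Total area = 208/3 + 100/3 = 308/3.

308/3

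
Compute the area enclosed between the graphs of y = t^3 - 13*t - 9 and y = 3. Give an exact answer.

407/4

Set the curves equal: t^3 - 13*t - 9 = 3, so t^3 - 13*t - 12 = 0, which factors as (t - 4)*(t + 1)*(t + 3) = 0. The curves meet at t = -3, -1, 4.
On [-3, -1], y = t^3 - 13*t - 9 is on top; that piece has area ∫[-3,-1] (t^3 - 13*t - 12) dt = 8.
On [-1, 4], y = 3 is on top; that piece has area ∫[-1,4] (-(t^3 - 13*t - 12)) dt = 375/4.
Total enclosed area = 8 + 375/4 = 407/4.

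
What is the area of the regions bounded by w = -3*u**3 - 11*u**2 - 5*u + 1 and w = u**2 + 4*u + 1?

37/4

Set the curves equal: -3*u**3 - 11*u**2 - 5*u + 1 = u**2 + 4*u + 1, so -3*u**3 - 12*u**2 - 9*u = 0, which factors as -3*u*(u + 1)*(u + 3) = 0. The curves meet at u = -3, -1, 0.
On [-3, -1], w = u**2 + 4*u + 1 is on top; that piece has area ∫[-3,-1] (-(-3*u**3 - 12*u**2 - 9*u)) du = 8.
On [-1, 0], w = -3*u**3 - 11*u**2 - 5*u + 1 is on top; that piece has area ∫[-1,0] (-3*u**3 - 12*u**2 - 9*u) du = 5/4.
Total enclosed area = 8 + 5/4 = 37/4.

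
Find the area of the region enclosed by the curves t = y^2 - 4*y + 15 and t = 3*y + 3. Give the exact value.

1/6

Both boundary curves give t as a function of y, so integrate with respect to y. Setting them equal: y^2 - 7*y + 12 = 0, i.e. (y - 4)*(y - 3) = 0, so they meet at y = 3, 4.
For y in [3, 4], t = y^2 - 4*y + 15 is on the left; area = ∫[3,4] (-(y^2 - 7*y + 12)) dy = 1/6.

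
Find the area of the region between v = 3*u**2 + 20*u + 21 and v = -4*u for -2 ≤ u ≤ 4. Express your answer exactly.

The difference (3*u**2 + 20*u + 21) - (-4*u) = 3*u**2 + 24*u + 21 changes sign at u = -1 inside [-2, 4], so split the integral there.
∫[-2,-1] (3*u**2 + 24*u + 21) du = -8; the area of that piece is 8.
∫[-1,4] (3*u**2 + 24*u + 21) du = 350.
Total area = 8 + 350 = 358.

358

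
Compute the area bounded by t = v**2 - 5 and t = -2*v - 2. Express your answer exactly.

32/3

Both boundary curves give t as a function of v, so integrate with respect to v. Setting them equal: v**2 + 2*v - 3 = 0, i.e. (v - 1)*(v + 3) = 0, so they meet at v = -3, 1.
For v in [-3, 1], t = v**2 - 5 is on the left; area = ∫[-3,1] (-(v**2 + 2*v - 3)) dv = 32/3.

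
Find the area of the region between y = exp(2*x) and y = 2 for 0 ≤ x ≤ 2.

The difference (exp(2*x)) - (2) = exp(2*x) - 2 changes sign at x = log(2)/2 inside [0, 2], so split the integral there.
∫[0,log(2)/2] (exp(2*x) - 2) dx = 1/2 - log(2); the area of that piece is -1/2 + log(2).
∫[log(2)/2,2] (exp(2*x) - 2) dx = -5 + log(2) + exp(4)/2.
Total area = (-1/2 + log(2)) + (-5 + log(2) + exp(4)/2) = -11/2 + 2*log(2) + exp(4)/2.

-11/2 + 2*log(2) + exp(4)/2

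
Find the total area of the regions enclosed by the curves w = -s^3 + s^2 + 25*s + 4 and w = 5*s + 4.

Set the curves equal: -s^3 + s^2 + 25*s + 4 = 5*s + 4, so -s^3 + s^2 + 20*s = 0, which factors as -s*(s - 5)*(s + 4) = 0. The curves meet at s = -4, 0, 5.
On [-4, 0], w = 5*s + 4 is on top; that piece has area ∫[-4,0] (-(-s^3 + s^2 + 20*s)) ds = 224/3.
On [0, 5], w = -s^3 + s^2 + 25*s + 4 is on top; that piece has area ∫[0,5] (-s^3 + s^2 + 20*s) ds = 1625/12.
Total enclosed area = 224/3 + 1625/12 = 2521/12.

2521/12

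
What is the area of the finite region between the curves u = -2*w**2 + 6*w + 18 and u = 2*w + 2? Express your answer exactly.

72

Both boundary curves give u as a function of w, so integrate with respect to w. Setting them equal: -2*w**2 + 4*w + 16 = 0, i.e. -2*(w - 4)*(w + 2) = 0, so they meet at w = -2, 4.
For w in [-2, 4], u = -2*w**2 + 6*w + 18 is on the right; area = ∫[-2,4] (-2*w**2 + 4*w + 16) dw = 72.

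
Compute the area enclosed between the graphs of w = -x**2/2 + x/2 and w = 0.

Set the curves equal: -x**2/2 + x/2 = 0, so -x**2/2 + x/2 = 0, which factors as -x*(x - 1)/2 = 0. The curves meet at x = 0, 1.
On [0, 1], w = -x**2/2 + x/2 is on top; that piece has area ∫[0,1] (-x**2/2 + x/2) dx = 1/12.

1/12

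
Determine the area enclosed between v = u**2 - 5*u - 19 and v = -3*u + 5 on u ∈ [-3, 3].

126

On [-3, 3], (u**2 - 5*u - 19) - (-3*u + 5) = u**2 - 2*u - 24 is ≤ 0 throughout, so the area is a single integral of |u**2 - 2*u - 24|.
∫[-3,3] (u**2 - 2*u - 24) du = -126; the area of that piece is 126.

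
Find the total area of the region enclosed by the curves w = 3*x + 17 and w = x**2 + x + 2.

256/3

Set the curves equal: 3*x + 17 = x**2 + x + 2, so -x**2 + 2*x + 15 = 0, which factors as -(x - 5)*(x + 3) = 0. The curves meet at x = -3, 5.
On [-3, 5], w = 3*x + 17 is on top; that piece has area ∫[-3,5] (-x**2 + 2*x + 15) dx = 256/3.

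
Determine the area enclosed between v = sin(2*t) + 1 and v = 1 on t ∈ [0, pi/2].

On [0, pi/2], (sin(2*t) + 1) - (1) = sin(2*t) is ≥ 0 throughout, so the area is a single integral of |sin(2*t)|.
∫[0,pi/2] (sin(2*t)) dt = 1.

1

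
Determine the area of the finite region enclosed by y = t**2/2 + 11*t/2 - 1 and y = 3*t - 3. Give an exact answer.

9/4

Set the curves equal: t**2/2 + 11*t/2 - 1 = 3*t - 3, so t**2/2 + 5*t/2 + 2 = 0, which factors as (t + 1)*(t + 4)/2 = 0. The curves meet at t = -4, -1.
On [-4, -1], y = 3*t - 3 is on top; that piece has area ∫[-4,-1] (-(t**2/2 + 5*t/2 + 2)) dt = 9/4.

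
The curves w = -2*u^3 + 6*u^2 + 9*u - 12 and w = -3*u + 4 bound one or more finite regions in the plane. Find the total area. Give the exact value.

Set the curves equal: -2*u^3 + 6*u^2 + 9*u - 12 = -3*u + 4, so -2*u^3 + 6*u^2 + 12*u - 16 = 0, which factors as -2*(u - 4)*(u - 1)*(u + 2) = 0. The curves meet at u = -2, 1, 4.
On [-2, 1], w = -3*u + 4 is on top; that piece has area ∫[-2,1] (-(-2*u^3 + 6*u^2 + 12*u - 16)) du = 81/2.
On [1, 4], w = -2*u^3 + 6*u^2 + 9*u - 12 is on top; that piece has area ∫[1,4] (-2*u^3 + 6*u^2 + 12*u - 16) du = 81/2.
Total enclosed area = 81/2 + 81/2 = 81.

81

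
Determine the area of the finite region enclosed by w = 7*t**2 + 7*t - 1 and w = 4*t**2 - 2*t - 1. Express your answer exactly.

Set the curves equal: 7*t**2 + 7*t - 1 = 4*t**2 - 2*t - 1, so 3*t**2 + 9*t = 0, which factors as 3*t*(t + 3) = 0. The curves meet at t = -3, 0.
On [-3, 0], w = 4*t**2 - 2*t - 1 is on top; that piece has area ∫[-3,0] (-(3*t**2 + 9*t)) dt = 27/2.

27/2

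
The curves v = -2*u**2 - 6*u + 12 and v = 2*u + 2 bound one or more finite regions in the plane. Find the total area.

Set the curves equal: -2*u**2 - 6*u + 12 = 2*u + 2, so -2*u**2 - 8*u + 10 = 0, which factors as -2*(u - 1)*(u + 5) = 0. The curves meet at u = -5, 1.
On [-5, 1], v = -2*u**2 - 6*u + 12 is on top; that piece has area ∫[-5,1] (-2*u**2 - 8*u + 10) du = 72.

72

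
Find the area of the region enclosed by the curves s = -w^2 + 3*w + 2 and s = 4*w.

Both boundary curves give s as a function of w, so integrate with respect to w. Setting them equal: -w^2 - w + 2 = 0, i.e. -(w - 1)*(w + 2) = 0, so they meet at w = -2, 1.
For w in [-2, 1], s = -w^2 + 3*w + 2 is on the right; area = ∫[-2,1] (-w^2 - w + 2) dw = 9/2.

9/2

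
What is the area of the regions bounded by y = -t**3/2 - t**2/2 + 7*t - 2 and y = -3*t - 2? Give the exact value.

2521/24

Set the curves equal: -t**3/2 - t**2/2 + 7*t - 2 = -3*t - 2, so -t**3/2 - t**2/2 + 10*t = 0, which factors as -t*(t - 4)*(t + 5)/2 = 0. The curves meet at t = -5, 0, 4.
On [-5, 0], y = -3*t - 2 is on top; that piece has area ∫[-5,0] (-(-t**3/2 - t**2/2 + 10*t)) dt = 1625/24.
On [0, 4], y = -t**3/2 - t**2/2 + 7*t - 2 is on top; that piece has area ∫[0,4] (-t**3/2 - t**2/2 + 10*t) dt = 112/3.
Total enclosed area = 1625/24 + 112/3 = 2521/24.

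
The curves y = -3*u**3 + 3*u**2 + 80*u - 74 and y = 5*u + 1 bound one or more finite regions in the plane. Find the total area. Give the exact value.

1012

Set the curves equal: -3*u**3 + 3*u**2 + 80*u - 74 = 5*u + 1, so -3*u**3 + 3*u**2 + 75*u - 75 = 0, which factors as -3*(u - 5)*(u - 1)*(u + 5) = 0. The curves meet at u = -5, 1, 5.
On [-5, 1], y = 5*u + 1 is on top; that piece has area ∫[-5,1] (-(-3*u**3 + 3*u**2 + 75*u - 75)) du = 756.
On [1, 5], y = -3*u**3 + 3*u**2 + 80*u - 74 is on top; that piece has area ∫[1,5] (-3*u**3 + 3*u**2 + 75*u - 75) du = 256.
Total enclosed area = 756 + 256 = 1012.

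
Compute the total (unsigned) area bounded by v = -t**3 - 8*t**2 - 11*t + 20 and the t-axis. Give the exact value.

443/6

The curve meets the t-axis where -t**3 - 8*t**2 - 11*t + 20 = 0, i.e. -(t - 1)*(t + 4)*(t + 5) = 0, at t = -5, -4, 1.
On [-5, -4] the curve lies below the axis; ∫[-5,-4] (-t**3 - 8*t**2 - 11*t + 20) dt = -11/12, giving area 11/12.
On [-4, 1] the curve lies above the axis; ∫[-4,1] (-t**3 - 8*t**2 - 11*t + 20) dt = 875/12, giving area 875/12.
Total area = 11/12 + 875/12 = 443/6.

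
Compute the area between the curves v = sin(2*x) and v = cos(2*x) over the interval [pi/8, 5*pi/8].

sqrt(2)

On [pi/8, 5*pi/8], (sin(2*x)) - (cos(2*x)) = sin(2*x) - cos(2*x) is ≥ 0 throughout, so the area is a single integral of |sin(2*x) - cos(2*x)|.
∫[pi/8,5*pi/8] (sin(2*x) - cos(2*x)) dx = sqrt(2).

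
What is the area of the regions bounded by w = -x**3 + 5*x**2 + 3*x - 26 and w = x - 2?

Set the curves equal: -x**3 + 5*x**2 + 3*x - 26 = x - 2, so -x**3 + 5*x**2 + 2*x - 24 = 0, which factors as -(x - 4)*(x - 3)*(x + 2) = 0. The curves meet at x = -2, 3, 4.
On [-2, 3], w = x - 2 is on top; that piece has area ∫[-2,3] (-(-x**3 + 5*x**2 + 2*x - 24)) dx = 875/12.
On [3, 4], w = -x**3 + 5*x**2 + 3*x - 26 is on top; that piece has area ∫[3,4] (-x**3 + 5*x**2 + 2*x - 24) dx = 11/12.
Total enclosed area = 875/12 + 11/12 = 443/6.

443/6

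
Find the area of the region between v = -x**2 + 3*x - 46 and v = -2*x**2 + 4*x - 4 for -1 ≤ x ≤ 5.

222

On [-1, 5], (-x**2 + 3*x - 46) - (-2*x**2 + 4*x - 4) = x**2 - x - 42 is ≤ 0 throughout, so the area is a single integral of |x**2 - x - 42|.
∫[-1,5] (x**2 - x - 42) dx = -222; the area of that piece is 222.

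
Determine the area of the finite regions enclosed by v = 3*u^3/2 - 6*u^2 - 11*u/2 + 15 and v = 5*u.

937/8

Set the curves equal: 3*u^3/2 - 6*u^2 - 11*u/2 + 15 = 5*u, so 3*u^3/2 - 6*u^2 - 21*u/2 + 15 = 0, which factors as 3*(u - 5)*(u - 1)*(u + 2)/2 = 0. The curves meet at u = -2, 1, 5.
On [-2, 1], v = 3*u^3/2 - 6*u^2 - 11*u/2 + 15 is on top; that piece has area ∫[-2,1] (3*u^3/2 - 6*u^2 - 21*u/2 + 15) du = 297/8.
On [1, 5], v = 5*u is on top; that piece has area ∫[1,5] (-(3*u^3/2 - 6*u^2 - 21*u/2 + 15)) du = 80.
Total enclosed area = 297/8 + 80 = 937/8.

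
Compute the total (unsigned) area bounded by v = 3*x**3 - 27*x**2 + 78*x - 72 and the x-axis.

The curve meets the x-axis where 3*x**3 - 27*x**2 + 78*x - 72 = 0, i.e. 3*(x - 4)*(x - 3)*(x - 2) = 0, at x = 2, 3, 4.
On [2, 3] the curve lies above the axis; ∫[2,3] (3*x**3 - 27*x**2 + 78*x - 72) dx = 3/4, giving area 3/4.
On [3, 4] the curve lies below the axis; ∫[3,4] (3*x**3 - 27*x**2 + 78*x - 72) dx = -3/4, giving area 3/4.
Total area = 3/4 + 3/4 = 3/2.

3/2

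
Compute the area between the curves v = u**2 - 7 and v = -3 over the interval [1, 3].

The difference (u**2 - 7) - (-3) = u**2 - 4 changes sign at u = 2 inside [1, 3], so split the integral there.
∫[1,2] (u**2 - 4) du = -5/3; the area of that piece is 5/3.
∫[2,3] (u**2 - 4) du = 7/3.
Total area = 5/3 + 7/3 = 4.

4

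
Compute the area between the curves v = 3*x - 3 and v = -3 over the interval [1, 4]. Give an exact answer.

45/2

On [1, 4], (3*x - 3) - (-3) = 3*x is ≥ 0 throughout, so the area is a single integral of |3*x|.
∫[1,4] (3*x) dx = 45/2.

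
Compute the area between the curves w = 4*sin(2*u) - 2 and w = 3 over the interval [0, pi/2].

On [0, pi/2], (4*sin(2*u) - 2) - (3) = 4*sin(2*u) - 5 is ≤ 0 throughout, so the area is a single integral of |4*sin(2*u) - 5|.
∫[0,pi/2] (4*sin(2*u) - 5) du = 4 - 5*pi/2; the area of that piece is -4 + 5*pi/2.

-4 + 5*pi/2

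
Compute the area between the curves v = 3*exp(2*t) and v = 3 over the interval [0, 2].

-15/2 + 3*exp(4)/2

On [0, 2], (3*exp(2*t)) - (3) = 3*exp(2*t) - 3 is ≥ 0 throughout, so the area is a single integral of |3*exp(2*t) - 3|.
∫[0,2] (3*exp(2*t) - 3) dt = -15/2 + 3*exp(4)/2.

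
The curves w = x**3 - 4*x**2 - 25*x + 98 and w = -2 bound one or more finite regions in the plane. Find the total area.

4019/6

Set the curves equal: x**3 - 4*x**2 - 25*x + 98 = -2, so x**3 - 4*x**2 - 25*x + 100 = 0, which factors as (x - 5)*(x - 4)*(x + 5) = 0. The curves meet at x = -5, 4, 5.
On [-5, 4], w = x**3 - 4*x**2 - 25*x + 98 is on top; that piece has area ∫[-5,4] (x**3 - 4*x**2 - 25*x + 100) dx = 2673/4.
On [4, 5], w = -2 is on top; that piece has area ∫[4,5] (-(x**3 - 4*x**2 - 25*x + 100)) dx = 19/12.
Total enclosed area = 2673/4 + 19/12 = 4019/6.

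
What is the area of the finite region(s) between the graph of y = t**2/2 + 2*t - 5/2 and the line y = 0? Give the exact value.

The curve meets the t-axis where t**2/2 + 2*t - 5/2 = 0, i.e. (t - 1)*(t + 5)/2 = 0, at t = -5, 1.
On [-5, 1] the curve lies below the axis; ∫[-5,1] (t**2/2 + 2*t - 5/2) dt = -18, giving area 18.

18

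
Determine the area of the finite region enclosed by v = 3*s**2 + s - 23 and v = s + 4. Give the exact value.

Set the curves equal: 3*s**2 + s - 23 = s + 4, so 3*s**2 - 27 = 0, which factors as 3*(s - 3)*(s + 3) = 0. The curves meet at s = -3, 3.
On [-3, 3], v = s + 4 is on top; that piece has area ∫[-3,3] (-(3*s**2 - 27)) ds = 108.

108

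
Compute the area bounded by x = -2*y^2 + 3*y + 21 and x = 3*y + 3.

Both boundary curves give x as a function of y, so integrate with respect to y. Setting them equal: -2*y^2 + 18 = 0, i.e. -2*(y - 3)*(y + 3) = 0, so they meet at y = -3, 3.
For y in [-3, 3], x = -2*y^2 + 3*y + 21 is on the right; area = ∫[-3,3] (-2*y^2 + 18) dy = 72.

72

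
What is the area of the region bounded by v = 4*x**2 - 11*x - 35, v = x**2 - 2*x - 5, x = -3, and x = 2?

231/2

The difference (4*x**2 - 11*x - 35) - (x**2 - 2*x - 5) = 3*x**2 - 9*x - 30 changes sign at x = -2 inside [-3, 2], so split the integral there.
∫[-3,-2] (3*x**2 - 9*x - 30) dx = 23/2.
∫[-2,2] (3*x**2 - 9*x - 30) dx = -104; the area of that piece is 104.
Total area = 23/2 + 104 = 231/2.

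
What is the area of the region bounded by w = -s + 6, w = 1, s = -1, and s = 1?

On [-1, 1], (-s + 6) - (1) = -s + 5 is ≥ 0 throughout, so the area is a single integral of |-s + 5|.
∫[-1,1] (-s + 5) ds = 10.

10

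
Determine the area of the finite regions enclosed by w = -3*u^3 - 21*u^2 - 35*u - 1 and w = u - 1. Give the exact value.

Set the curves equal: -3*u^3 - 21*u^2 - 35*u - 1 = u - 1, so -3*u^3 - 21*u^2 - 36*u = 0, which factors as -3*u*(u + 3)*(u + 4) = 0. The curves meet at u = -4, -3, 0.
On [-4, -3], w = u - 1 is on top; that piece has area ∫[-4,-3] (-(-3*u^3 - 21*u^2 - 36*u)) du = 7/4.
On [-3, 0], w = -3*u^3 - 21*u^2 - 35*u - 1 is on top; that piece has area ∫[-3,0] (-3*u^3 - 21*u^2 - 36*u) du = 135/4.
Total enclosed area = 7/4 + 135/4 = 71/2.

71/2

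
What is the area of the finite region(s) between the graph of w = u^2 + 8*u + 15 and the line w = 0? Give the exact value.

4/3

The curve meets the u-axis where u^2 + 8*u + 15 = 0, i.e. (u + 3)*(u + 5) = 0, at u = -5, -3.
On [-5, -3] the curve lies below the axis; ∫[-5,-3] (u^2 + 8*u + 15) du = -4/3, giving area 4/3.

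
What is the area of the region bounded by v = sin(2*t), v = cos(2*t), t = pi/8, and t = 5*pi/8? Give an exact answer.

On [pi/8, 5*pi/8], (sin(2*t)) - (cos(2*t)) = sin(2*t) - cos(2*t) is ≥ 0 throughout, so the area is a single integral of |sin(2*t) - cos(2*t)|.
∫[pi/8,5*pi/8] (sin(2*t) - cos(2*t)) dt = sqrt(2).

sqrt(2)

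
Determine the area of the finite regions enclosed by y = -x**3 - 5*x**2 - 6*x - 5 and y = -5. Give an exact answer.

Set the curves equal: -x**3 - 5*x**2 - 6*x - 5 = -5, so -x**3 - 5*x**2 - 6*x = 0, which factors as -x*(x + 2)*(x + 3) = 0. The curves meet at x = -3, -2, 0.
On [-3, -2], y = -5 is on top; that piece has area ∫[-3,-2] (-(-x**3 - 5*x**2 - 6*x)) dx = 5/12.
On [-2, 0], y = -x**3 - 5*x**2 - 6*x - 5 is on top; that piece has area ∫[-2,0] (-x**3 - 5*x**2 - 6*x) dx = 8/3.
Total enclosed area = 5/12 + 8/3 = 37/12.

37/12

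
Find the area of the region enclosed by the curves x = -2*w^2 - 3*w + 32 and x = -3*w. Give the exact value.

Both boundary curves give x as a function of w, so integrate with respect to w. Setting them equal: -2*w^2 + 32 = 0, i.e. -2*(w - 4)*(w + 4) = 0, so they meet at w = -4, 4.
For w in [-4, 4], x = -2*w^2 - 3*w + 32 is on the right; area = ∫[-4,4] (-2*w^2 + 32) dw = 512/3.

512/3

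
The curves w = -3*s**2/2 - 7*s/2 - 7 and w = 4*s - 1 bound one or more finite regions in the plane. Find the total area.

27/4

Set the curves equal: -3*s**2/2 - 7*s/2 - 7 = 4*s - 1, so -3*s**2/2 - 15*s/2 - 6 = 0, which factors as -3*(s + 1)*(s + 4)/2 = 0. The curves meet at s = -4, -1.
On [-4, -1], w = -3*s**2/2 - 7*s/2 - 7 is on top; that piece has area ∫[-4,-1] (-3*s**2/2 - 15*s/2 - 6) ds = 27/4.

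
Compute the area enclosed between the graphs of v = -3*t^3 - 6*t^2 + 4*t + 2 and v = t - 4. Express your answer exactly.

Set the curves equal: -3*t^3 - 6*t^2 + 4*t + 2 = t - 4, so -3*t^3 - 6*t^2 + 3*t + 6 = 0, which factors as -3*(t - 1)*(t + 1)*(t + 2) = 0. The curves meet at t = -2, -1, 1.
On [-2, -1], v = t - 4 is on top; that piece has area ∫[-2,-1] (-(-3*t^3 - 6*t^2 + 3*t + 6)) dt = 5/4.
On [-1, 1], v = -3*t^3 - 6*t^2 + 4*t + 2 is on top; that piece has area ∫[-1,1] (-3*t^3 - 6*t^2 + 3*t + 6) dt = 8.
Total enclosed area = 5/4 + 8 = 37/4.

37/4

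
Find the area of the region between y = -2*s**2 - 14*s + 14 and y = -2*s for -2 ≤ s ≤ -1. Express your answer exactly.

82/3

On [-2, -1], (-2*s**2 - 14*s + 14) - (-2*s) = -2*s**2 - 12*s + 14 is ≥ 0 throughout, so the area is a single integral of |-2*s**2 - 12*s + 14|.
∫[-2,-1] (-2*s**2 - 12*s + 14) ds = 82/3.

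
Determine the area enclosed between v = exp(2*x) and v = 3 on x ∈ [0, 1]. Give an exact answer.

The difference (exp(2*x)) - (3) = exp(2*x) - 3 changes sign at x = log(3)/2 inside [0, 1], so split the integral there.
∫[0,log(3)/2] (exp(2*x) - 3) dx = 1 - 3*log(3)/2; the area of that piece is -1 + 3*log(3)/2.
∫[log(3)/2,1] (exp(2*x) - 3) dx = -9/2 + 3*log(3)/2 + exp(2)/2.
Total area = (-1 + 3*log(3)/2) + (-9/2 + 3*log(3)/2 + exp(2)/2) = -11/2 + 3*log(3) + exp(2)/2.

-11/2 + 3*log(3) + exp(2)/2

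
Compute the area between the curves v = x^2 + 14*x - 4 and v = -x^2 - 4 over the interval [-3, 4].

The difference (x^2 + 14*x - 4) - (-x^2 - 4) = 2*x^2 + 14*x changes sign at x = 0 inside [-3, 4], so split the integral there.
∫[-3,0] (2*x^2 + 14*x) dx = -45; the area of that piece is 45.
∫[0,4] (2*x^2 + 14*x) dx = 464/3.
Total area = 45 + 464/3 = 599/3.

599/3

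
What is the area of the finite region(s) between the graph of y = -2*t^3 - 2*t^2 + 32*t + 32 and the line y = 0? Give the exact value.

863/3

The curve meets the t-axis where -2*t^3 - 2*t^2 + 32*t + 32 = 0, i.e. -2*(t - 4)*(t + 1)*(t + 4) = 0, at t = -4, -1, 4.
On [-4, -1] the curve lies below the axis; ∫[-4,-1] (-2*t^3 - 2*t^2 + 32*t + 32) dt = -117/2, giving area 117/2.
On [-1, 4] the curve lies above the axis; ∫[-1,4] (-2*t^3 - 2*t^2 + 32*t + 32) dt = 1375/6, giving area 1375/6.
Total area = 117/2 + 1375/6 = 863/3.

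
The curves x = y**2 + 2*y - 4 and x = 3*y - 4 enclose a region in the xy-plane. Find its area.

1/6

Both boundary curves give x as a function of y, so integrate with respect to y. Setting them equal: y**2 - y = 0, i.e. y*(y - 1) = 0, so they meet at y = 0, 1.
For y in [0, 1], x = y**2 + 2*y - 4 is on the left; area = ∫[0,1] (-(y**2 - y)) dy = 1/6.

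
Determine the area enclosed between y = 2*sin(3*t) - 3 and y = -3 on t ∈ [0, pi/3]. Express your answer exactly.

On [0, pi/3], (2*sin(3*t) - 3) - (-3) = 2*sin(3*t) is ≥ 0 throughout, so the area is a single integral of |2*sin(3*t)|.
∫[0,pi/3] (2*sin(3*t)) dt = 4/3.

4/3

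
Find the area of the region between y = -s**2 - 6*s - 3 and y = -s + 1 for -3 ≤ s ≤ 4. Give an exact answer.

The difference (-s**2 - 6*s - 3) - (-s + 1) = -s**2 - 5*s - 4 changes sign at s = -1 inside [-3, 4], so split the integral there.
∫[-3,-1] (-s**2 - 5*s - 4) ds = 10/3.
∫[-1,4] (-s**2 - 5*s - 4) ds = -475/6; the area of that piece is 475/6.
Total area = 10/3 + 475/6 = 165/2.

165/2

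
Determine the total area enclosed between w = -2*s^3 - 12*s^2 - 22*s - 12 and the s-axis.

The curve meets the s-axis where -2*s^3 - 12*s^2 - 22*s - 12 = 0, i.e. -2*(s + 1)*(s + 2)*(s + 3) = 0, at s = -3, -2, -1.
On [-3, -2] the curve lies below the axis; ∫[-3,-2] (-2*s^3 - 12*s^2 - 22*s - 12) ds = -1/2, giving area 1/2.
On [-2, -1] the curve lies above the axis; ∫[-2,-1] (-2*s^3 - 12*s^2 - 22*s - 12) ds = 1/2, giving area 1/2.
Total area = 1/2 + 1/2 = 1.

1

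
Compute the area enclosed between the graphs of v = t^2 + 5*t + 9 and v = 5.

Set the curves equal: t^2 + 5*t + 9 = 5, so t^2 + 5*t + 4 = 0, which factors as (t + 1)*(t + 4) = 0. The curves meet at t = -4, -1.
On [-4, -1], v = 5 is on top; that piece has area ∫[-4,-1] (-(t^2 + 5*t + 4)) dt = 9/2.

9/2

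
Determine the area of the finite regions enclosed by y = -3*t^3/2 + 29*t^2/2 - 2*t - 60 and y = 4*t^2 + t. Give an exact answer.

Set the curves equal: -3*t^3/2 + 29*t^2/2 - 2*t - 60 = 4*t^2 + t, so -3*t^3/2 + 21*t^2/2 - 3*t - 60 = 0, which factors as -3*(t - 5)*(t - 4)*(t + 2)/2 = 0. The curves meet at t = -2, 4, 5.
On [-2, 4], y = 4*t^2 + t is on top; that piece has area ∫[-2,4] (-(-3*t^3/2 + 21*t^2/2 - 3*t - 60)) dt = 216.
On [4, 5], y = -3*t^3/2 + 29*t^2/2 - 2*t - 60 is on top; that piece has area ∫[4,5] (-3*t^3/2 + 21*t^2/2 - 3*t - 60) dt = 13/8.
Total enclosed area = 216 + 13/8 = 1741/8.

1741/8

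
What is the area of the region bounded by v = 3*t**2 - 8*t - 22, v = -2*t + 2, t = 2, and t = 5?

The difference (3*t**2 - 8*t - 22) - (-2*t + 2) = 3*t**2 - 6*t - 24 changes sign at t = 4 inside [2, 5], so split the integral there.
∫[2,4] (3*t**2 - 6*t - 24) dt = -28; the area of that piece is 28.
∫[4,5] (3*t**2 - 6*t - 24) dt = 10.
Total area = 28 + 10 = 38.

38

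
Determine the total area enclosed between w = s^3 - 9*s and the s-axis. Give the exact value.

The curve meets the s-axis where s^3 - 9*s = 0, i.e. s*(s - 3)*(s + 3) = 0, at s = -3, 0, 3.
On [-3, 0] the curve lies above the axis; ∫[-3,0] (s^3 - 9*s) ds = 81/4, giving area 81/4.
On [0, 3] the curve lies below the axis; ∫[0,3] (s^3 - 9*s) ds = -81/4, giving area 81/4.
Total area = 81/4 + 81/4 = 81/2.

81/2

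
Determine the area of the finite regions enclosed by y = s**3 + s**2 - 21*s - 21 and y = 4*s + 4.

Set the curves equal: s**3 + s**2 - 21*s - 21 = 4*s + 4, so s**3 + s**2 - 25*s - 25 = 0, which factors as (s - 5)*(s + 1)*(s + 5) = 0. The curves meet at s = -5, -1, 5.
On [-5, -1], y = s**3 + s**2 - 21*s - 21 is on top; that piece has area ∫[-5,-1] (s**3 + s**2 - 25*s - 25) ds = 256/3.
On [-1, 5], y = 4*s + 4 is on top; that piece has area ∫[-1,5] (-(s**3 + s**2 - 25*s - 25)) ds = 252.
Total enclosed area = 256/3 + 252 = 1012/3.

1012/3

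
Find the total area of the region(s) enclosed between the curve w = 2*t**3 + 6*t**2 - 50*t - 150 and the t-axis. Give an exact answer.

1048

The curve meets the t-axis where 2*t**3 + 6*t**2 - 50*t - 150 = 0, i.e. 2*(t - 5)*(t + 3)*(t + 5) = 0, at t = -5, -3, 5.
On [-5, -3] the curve lies above the axis; ∫[-5,-3] (2*t**3 + 6*t**2 - 50*t - 150) dt = 24, giving area 24.
On [-3, 5] the curve lies below the axis; ∫[-3,5] (2*t**3 + 6*t**2 - 50*t - 150) dt = -1024, giving area 1024.
Total area = 24 + 1024 = 1048.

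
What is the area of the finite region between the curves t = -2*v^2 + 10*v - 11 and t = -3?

9

Both boundary curves give t as a function of v, so integrate with respect to v. Setting them equal: -2*v^2 + 10*v - 8 = 0, i.e. -2*(v - 4)*(v - 1) = 0, so they meet at v = 1, 4.
For v in [1, 4], t = -2*v^2 + 10*v - 11 is on the right; area = ∫[1,4] (-2*v^2 + 10*v - 8) dv = 9.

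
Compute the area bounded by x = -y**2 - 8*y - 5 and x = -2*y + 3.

4/3

Both boundary curves give x as a function of y, so integrate with respect to y. Setting them equal: -y**2 - 6*y - 8 = 0, i.e. -(y + 2)*(y + 4) = 0, so they meet at y = -4, -2.
For y in [-4, -2], x = -y**2 - 8*y - 5 is on the right; area = ∫[-4,-2] (-y**2 - 6*y - 8) dy = 4/3.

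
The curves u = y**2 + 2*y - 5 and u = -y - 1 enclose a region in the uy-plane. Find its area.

125/6

Both boundary curves give u as a function of y, so integrate with respect to y. Setting them equal: y**2 + 3*y - 4 = 0, i.e. (y - 1)*(y + 4) = 0, so they meet at y = -4, 1.
For y in [-4, 1], u = y**2 + 2*y - 5 is on the left; area = ∫[-4,1] (-(y**2 + 3*y - 4)) dy = 125/6.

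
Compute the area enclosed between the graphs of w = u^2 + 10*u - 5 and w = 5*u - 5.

125/6

Set the curves equal: u^2 + 10*u - 5 = 5*u - 5, so u^2 + 5*u = 0, which factors as u*(u + 5) = 0. The curves meet at u = -5, 0.
On [-5, 0], w = 5*u - 5 is on top; that piece has area ∫[-5,0] (-(u^2 + 5*u)) du = 125/6.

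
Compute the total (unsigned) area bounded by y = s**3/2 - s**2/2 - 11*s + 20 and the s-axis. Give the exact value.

The curve meets the s-axis where s**3/2 - s**2/2 - 11*s + 20 = 0, i.e. (s - 4)*(s - 2)*(s + 5)/2 = 0, at s = -5, 2, 4.
On [-5, 2] the curve lies above the axis; ∫[-5,2] (s**3/2 - s**2/2 - 11*s + 20) ds = 3773/24, giving area 3773/24.
On [2, 4] the curve lies below the axis; ∫[2,4] (s**3/2 - s**2/2 - 11*s + 20) ds = -16/3, giving area 16/3.
Total area = 3773/24 + 16/3 = 3901/24.

3901/24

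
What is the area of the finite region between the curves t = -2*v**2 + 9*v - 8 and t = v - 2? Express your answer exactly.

Both boundary curves give t as a function of v, so integrate with respect to v. Setting them equal: -2*v**2 + 8*v - 6 = 0, i.e. -2*(v - 3)*(v - 1) = 0, so they meet at v = 1, 3.
For v in [1, 3], t = -2*v**2 + 9*v - 8 is on the right; area = ∫[1,3] (-2*v**2 + 8*v - 6) dv = 8/3.

8/3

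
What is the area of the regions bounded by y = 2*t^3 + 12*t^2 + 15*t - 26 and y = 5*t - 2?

Set the curves equal: 2*t^3 + 12*t^2 + 15*t - 26 = 5*t - 2, so 2*t^3 + 12*t^2 + 10*t - 24 = 0, which factors as 2*(t - 1)*(t + 3)*(t + 4) = 0. The curves meet at t = -4, -3, 1.
On [-4, -3], y = 2*t^3 + 12*t^2 + 15*t - 26 is on top; that piece has area ∫[-4,-3] (2*t^3 + 12*t^2 + 10*t - 24) dt = 3/2.
On [-3, 1], y = 5*t - 2 is on top; that piece has area ∫[-3,1] (-(2*t^3 + 12*t^2 + 10*t - 24)) dt = 64.
Total enclosed area = 3/2 + 64 = 131/2.

131/2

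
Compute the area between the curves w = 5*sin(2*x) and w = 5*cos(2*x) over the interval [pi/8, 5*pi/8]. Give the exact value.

5*sqrt(2)

On [pi/8, 5*pi/8], (5*sin(2*x)) - (5*cos(2*x)) = 5*sin(2*x) - 5*cos(2*x) is ≥ 0 throughout, so the area is a single integral of |5*sin(2*x) - 5*cos(2*x)|.
∫[pi/8,5*pi/8] (5*sin(2*x) - 5*cos(2*x)) dx = 5*sqrt(2).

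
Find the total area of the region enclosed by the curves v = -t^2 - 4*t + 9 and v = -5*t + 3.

Set the curves equal: -t^2 - 4*t + 9 = -5*t + 3, so -t^2 + t + 6 = 0, which factors as -(t - 3)*(t + 2) = 0. The curves meet at t = -2, 3.
On [-2, 3], v = -t^2 - 4*t + 9 is on top; that piece has area ∫[-2,3] (-t^2 + t + 6) dt = 125/6.

125/6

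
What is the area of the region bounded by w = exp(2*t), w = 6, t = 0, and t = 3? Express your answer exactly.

-47/2 + 6*log(6) + exp(6)/2

The difference (exp(2*t)) - (6) = exp(2*t) - 6 changes sign at t = log(6)/2 inside [0, 3], so split the integral there.
∫[0,log(6)/2] (exp(2*t) - 6) dt = 5/2 - log(216); the area of that piece is -5/2 + log(216).
∫[log(6)/2,3] (exp(2*t) - 6) dt = -21 + 3*log(6) + exp(6)/2.
Total area = (-5/2 + log(216)) + (-21 + 3*log(6) + exp(6)/2) = -47/2 + 6*log(6) + exp(6)/2.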